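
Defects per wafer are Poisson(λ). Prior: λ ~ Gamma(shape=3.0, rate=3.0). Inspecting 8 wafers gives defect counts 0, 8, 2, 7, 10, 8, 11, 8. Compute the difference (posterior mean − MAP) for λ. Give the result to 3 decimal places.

0.091

Σ counts = 54. Posterior: Gamma(shape = 3.0+54 = 57.0, rate = 3.0+8 = 11.0).
Mode = (α−1)/β = 56.0/11.0 = 5.091.
Mean = α/β = 57.0/11.0 = 5.182.
Difference = 5.182 − 5.091 = 0.091.
Right-skewed posterior ⇒ mode < mean.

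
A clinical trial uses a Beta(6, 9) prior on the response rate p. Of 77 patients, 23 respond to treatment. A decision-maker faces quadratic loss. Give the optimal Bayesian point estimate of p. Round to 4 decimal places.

0.3152

Posterior: Beta(6+23, 9+54) = Beta(29, 63).
Mode = (29−1)/(29+63−2) = 28/90 = 0.3111.
Mean = 29/(29+63) = 29/92 = 0.3152.
Quadratic loss ⇒ the optimal estimator is the posterior mean.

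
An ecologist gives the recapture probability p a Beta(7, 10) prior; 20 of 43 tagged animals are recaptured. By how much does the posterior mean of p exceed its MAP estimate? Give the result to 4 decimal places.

0.0017

Posterior: Beta(7+20, 10+23) = Beta(27, 33).
Mode = (27−1)/(27+33−2) = 26/58 = 0.4483.
Mean = 27/(27+33) = 27/60 = 0.4500.
Difference = 0.4500 − 0.4483 = 0.0017.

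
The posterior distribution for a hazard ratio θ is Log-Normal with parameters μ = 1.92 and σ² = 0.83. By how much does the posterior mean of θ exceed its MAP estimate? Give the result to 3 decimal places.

Mode = exp(μ − σ²) = exp(1.09) = 2.974.
Mean = exp(μ + σ²/2) = exp(2.335) = 10.329.
Difference = 10.329 − 2.974 = 7.355.

7.355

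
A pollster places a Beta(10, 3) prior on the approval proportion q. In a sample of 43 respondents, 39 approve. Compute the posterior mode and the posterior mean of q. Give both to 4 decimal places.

Posterior: Beta(10+39, 3+4) = Beta(49, 7).
Mode = (49−1)/(49+7−2) = 48/54 = 0.8889.
Mean = 49/(49+7) = 49/56 = 0.8750.

MAP: 0.8889. Posterior mean: 0.8750.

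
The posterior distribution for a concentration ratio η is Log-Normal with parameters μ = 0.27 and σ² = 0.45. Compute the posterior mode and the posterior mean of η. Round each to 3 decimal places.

Mode = exp(μ − σ²) = exp(-0.18) = 0.835.
Mean = exp(μ + σ²/2) = exp(0.495) = 1.640.
Mean > mode: the posterior has a right tail.

MAP = 0.835; posterior mean = 1.640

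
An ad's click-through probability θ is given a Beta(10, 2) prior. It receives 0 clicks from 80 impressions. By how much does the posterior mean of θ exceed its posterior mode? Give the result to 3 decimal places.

0.009

Posterior: Beta(10+0, 2+80) = Beta(10, 82).
Mode = (10−1)/(10+82−2) = 9/90 = 0.100.
Mean = 10/(10+82) = 10/92 = 0.109.
Difference = 0.109 − 0.100 = 0.009.
Right-skewed posterior ⇒ mode < mean.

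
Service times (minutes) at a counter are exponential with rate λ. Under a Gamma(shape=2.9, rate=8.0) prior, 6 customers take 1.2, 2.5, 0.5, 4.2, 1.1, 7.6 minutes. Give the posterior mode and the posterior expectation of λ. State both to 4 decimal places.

Σ times = 17.1. Posterior: Gamma(shape = 2.9+6 = 8.9, rate = 8.0+17.1 = 25.1).
Mode = (α−1)/β = 7.9/25.1 = 0.3147.
Mean = α/β = 8.9/25.1 = 0.3546.

MAP = 0.3147; posterior mean = 0.3546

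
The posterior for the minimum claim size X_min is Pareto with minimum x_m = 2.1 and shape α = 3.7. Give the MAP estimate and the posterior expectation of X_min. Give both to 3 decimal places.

The Pareto density is strictly decreasing on [x_m, ∞), so the mode is x_m = 2.100.
Mean = α·x_m/(α−1) = 3.7·2.1/2.7 = 2.878.
Mean > mode: the posterior has a right tail.

MAP = 2.100; posterior mean = 2.878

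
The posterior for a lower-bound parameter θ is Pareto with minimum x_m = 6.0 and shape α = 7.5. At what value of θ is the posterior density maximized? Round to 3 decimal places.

The Pareto density is strictly decreasing on [x_m, ∞), so the mode is x_m = 6.000.
Mean = α·x_m/(α−1) = 7.5·6.0/6.5 = 6.923.
This is the posterior mode — the MAP estimate.

6.000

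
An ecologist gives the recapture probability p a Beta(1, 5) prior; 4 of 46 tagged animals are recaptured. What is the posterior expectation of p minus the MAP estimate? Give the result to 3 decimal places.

0.016

Posterior: Beta(1+4, 5+42) = Beta(5, 47).
Mode = (5−1)/(5+47−2) = 4/50 = 0.080.
Mean = 5/(5+47) = 5/52 = 0.096.
Difference = 0.096 − 0.080 = 0.016.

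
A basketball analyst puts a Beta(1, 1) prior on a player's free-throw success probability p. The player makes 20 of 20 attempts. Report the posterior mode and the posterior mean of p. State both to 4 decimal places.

Posterior: Beta(1+20, 1+0) = Beta(21, 1).
Since β = 1 ≤ 1 and α > 1, the Beta density is monotone increasing on [0,1]; the mode is at 1.
Mean = 21/(21+1) = 0.9545.
The posterior is left-skewed, so the mode exceeds the mean.

posterior mode = 1.0000, posterior mean = 0.9545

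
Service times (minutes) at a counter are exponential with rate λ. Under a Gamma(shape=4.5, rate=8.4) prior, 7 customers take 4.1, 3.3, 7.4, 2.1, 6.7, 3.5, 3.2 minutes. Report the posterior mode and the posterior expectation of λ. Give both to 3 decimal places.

Σ times = 30.3. Posterior: Gamma(shape = 4.5+7 = 11.5, rate = 8.4+30.3 = 38.7).
Mode = (α−1)/β = 10.5/38.7 = 0.271.
Mean = α/β = 11.5/38.7 = 0.297.

posterior mode = 0.271, posterior expectation = 0.297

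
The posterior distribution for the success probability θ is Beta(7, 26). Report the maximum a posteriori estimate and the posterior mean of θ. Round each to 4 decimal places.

Mode = (7−1)/(7+26−2) = 6/31 = 0.1935.
Mean = 7/(7+26) = 7/33 = 0.2121.

maximum a posteriori estimate = 0.1935, posterior mean = 0.2121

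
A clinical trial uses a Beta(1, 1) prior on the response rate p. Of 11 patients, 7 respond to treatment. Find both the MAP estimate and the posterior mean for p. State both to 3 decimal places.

Posterior: Beta(1+7, 1+4) = Beta(8, 5).
Mode = (8−1)/(8+5−2) = 7/11 = 0.636.
Mean = 8/(8+5) = 8/13 = 0.615.
The posterior is left-skewed, so the mode exceeds the mean.

MAP = 0.636; posterior mean = 0.615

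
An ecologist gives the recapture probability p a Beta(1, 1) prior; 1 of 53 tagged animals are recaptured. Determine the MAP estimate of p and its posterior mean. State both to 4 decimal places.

Posterior: Beta(1+1, 1+52) = Beta(2, 53).
Mode = (2−1)/(2+53−2) = 1/53 = 0.0189.
Mean = 2/(2+53) = 2/55 = 0.0364.
Mean > mode: the posterior has a right tail.

MAP = 0.0189; posterior mean = 0.0364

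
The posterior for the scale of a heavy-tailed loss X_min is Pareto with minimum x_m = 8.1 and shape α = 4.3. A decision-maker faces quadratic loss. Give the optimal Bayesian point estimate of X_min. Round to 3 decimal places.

The Pareto density is strictly decreasing on [x_m, ∞), so the mode is x_m = 8.100.
Mean = α·x_m/(α−1) = 4.3·8.1/3.3 = 10.555.
Quadratic loss ⇒ the optimal estimator is the posterior mean.

10.555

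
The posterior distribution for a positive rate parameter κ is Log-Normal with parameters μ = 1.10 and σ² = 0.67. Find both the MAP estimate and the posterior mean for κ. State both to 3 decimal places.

MAP = 1.537, posterior mean = 4.200

Mode = exp(μ − σ²) = exp(0.43) = 1.537.
Mean = exp(μ + σ²/2) = exp(1.435) = 4.200.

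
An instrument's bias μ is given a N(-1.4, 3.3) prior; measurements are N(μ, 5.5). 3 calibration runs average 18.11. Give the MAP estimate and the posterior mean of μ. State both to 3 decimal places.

MAP = 11.142, posterior mean = 11.142

Posterior for μ is Normal. Precision-weighted mean: (1/3.3·-1.4 + 3/5.5·18.11) / (1/3.3 + 3/5.5) = 11.142.
A Normal posterior is symmetric, so mode = mean.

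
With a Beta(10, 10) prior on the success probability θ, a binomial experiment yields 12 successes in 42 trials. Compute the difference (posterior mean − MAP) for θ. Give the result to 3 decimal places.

0.005

Posterior: Beta(10+12, 10+30) = Beta(22, 40).
Mode = (22−1)/(22+40−2) = 21/60 = 0.350.
Mean = 22/(22+40) = 22/62 = 0.355.
Difference = 0.355 − 0.350 = 0.005.
Right-skewed posterior ⇒ mode < mean.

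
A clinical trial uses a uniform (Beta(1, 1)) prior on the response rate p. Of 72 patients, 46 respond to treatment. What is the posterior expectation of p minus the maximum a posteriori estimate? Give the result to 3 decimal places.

-0.004

Posterior: Beta(1+46, 1+26) = Beta(47, 27).
Mode = (47−1)/(47+27−2) = 46/72 = 0.639.
With a flat prior the MAP equals the MLE, 46/72.
Mean = 47/(47+27) = 47/74 = 0.635.
Difference = 0.635 − 0.639 = -0.004.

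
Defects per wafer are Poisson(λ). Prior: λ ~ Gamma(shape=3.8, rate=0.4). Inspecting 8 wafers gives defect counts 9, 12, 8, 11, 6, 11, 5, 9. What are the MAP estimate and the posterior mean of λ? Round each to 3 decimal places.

MAP: 8.786. Posterior mean: 8.905.

Σ counts = 71. Posterior: Gamma(shape = 3.8+71 = 74.8, rate = 0.4+8 = 8.4).
Mode = (α−1)/β = 73.8/8.4 = 8.786.
Mean = α/β = 74.8/8.4 = 8.905.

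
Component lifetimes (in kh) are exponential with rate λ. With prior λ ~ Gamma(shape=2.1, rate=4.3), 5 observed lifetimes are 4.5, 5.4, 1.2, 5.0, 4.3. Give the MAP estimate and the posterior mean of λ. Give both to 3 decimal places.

MAP: 0.247. Posterior mean: 0.287.

Σ times = 20.4. Posterior: Gamma(shape = 2.1+5 = 7.1, rate = 4.3+20.4 = 24.7).
Mode = (α−1)/β = 6.1/24.7 = 0.247.
Mean = α/β = 7.1/24.7 = 0.287.
The mean is pulled above the mode by the posterior's right skew.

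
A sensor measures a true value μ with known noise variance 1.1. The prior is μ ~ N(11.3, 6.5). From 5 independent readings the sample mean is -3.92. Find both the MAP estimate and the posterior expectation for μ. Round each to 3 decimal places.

MAP = -3.422; posterior mean = -3.422

Posterior for μ is Normal. Precision-weighted mean: (1/6.5·11.3 + 5/1.1·-3.92) / (1/6.5 + 5/1.1) = -3.422.
A Normal posterior is symmetric, so mode = mean.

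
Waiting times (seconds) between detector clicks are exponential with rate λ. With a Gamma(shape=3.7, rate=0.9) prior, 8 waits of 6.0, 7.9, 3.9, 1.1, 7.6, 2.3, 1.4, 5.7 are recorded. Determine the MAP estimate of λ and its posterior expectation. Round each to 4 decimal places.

MAP: 0.2908. Posterior mean: 0.3179.

Σ times = 35.9. Posterior: Gamma(shape = 3.7+8 = 11.7, rate = 0.9+35.9 = 36.8).
Mode = (α−1)/β = 10.7/36.8 = 0.2908.
Mean = α/β = 11.7/36.8 = 0.3179.
The mean is pulled above the mode by the posterior's right skew.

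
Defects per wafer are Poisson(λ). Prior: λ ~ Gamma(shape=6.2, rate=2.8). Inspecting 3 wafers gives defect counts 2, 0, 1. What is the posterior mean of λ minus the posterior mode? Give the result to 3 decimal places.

Σ counts = 3. Posterior: Gamma(shape = 6.2+3 = 9.2, rate = 2.8+3 = 5.8).
Mode = (α−1)/β = 8.2/5.8 = 1.414.
Mean = α/β = 9.2/5.8 = 1.586.
Difference = 1.586 − 1.414 = 0.172.
Right-skewed posterior ⇒ mode < mean.

0.172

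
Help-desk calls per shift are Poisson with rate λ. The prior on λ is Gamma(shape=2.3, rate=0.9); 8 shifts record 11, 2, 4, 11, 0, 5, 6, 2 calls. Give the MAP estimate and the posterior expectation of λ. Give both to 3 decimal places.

Σ counts = 41. Posterior: Gamma(shape = 2.3+41 = 43.3, rate = 0.9+8 = 8.9).
Mode = (α−1)/β = 42.3/8.9 = 4.753.
Mean = α/β = 43.3/8.9 = 4.865.
The posterior is right-skewed, so the mean exceeds the mode.

MAP estimate = 4.753, posterior expectation = 4.865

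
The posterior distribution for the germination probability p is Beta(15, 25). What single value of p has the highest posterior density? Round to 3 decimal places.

Mode = (15−1)/(15+25−2) = 14/38 = 0.368.
Mean = 15/(15+25) = 15/40 = 0.375.
This is the posterior mode — the MAP estimate.

0.368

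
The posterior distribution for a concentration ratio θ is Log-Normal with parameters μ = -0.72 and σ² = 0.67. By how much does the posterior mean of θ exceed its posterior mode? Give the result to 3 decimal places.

Mode = exp(μ − σ²) = exp(-1.39) = 0.249.
Mean = exp(μ + σ²/2) = exp(-0.385) = 0.680.
Difference = 0.680 − 0.249 = 0.431.
The mean is pulled above the mode by the posterior's right skew.

0.431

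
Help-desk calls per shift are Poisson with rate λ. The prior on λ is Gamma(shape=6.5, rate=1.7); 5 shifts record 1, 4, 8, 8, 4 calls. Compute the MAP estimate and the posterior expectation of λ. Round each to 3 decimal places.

Σ counts = 25. Posterior: Gamma(shape = 6.5+25 = 31.5, rate = 1.7+5 = 6.7).
Mode = (α−1)/β = 30.5/6.7 = 4.552.
Mean = α/β = 31.5/6.7 = 4.701.

MAP = 4.552, posterior mean = 4.701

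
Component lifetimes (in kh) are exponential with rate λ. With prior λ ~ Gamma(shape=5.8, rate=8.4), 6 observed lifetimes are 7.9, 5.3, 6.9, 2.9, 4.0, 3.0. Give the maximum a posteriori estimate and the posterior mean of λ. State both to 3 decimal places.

λ_MAP = 0.281, E[λ|data] = 0.307

Σ times = 30.0. Posterior: Gamma(shape = 5.8+6 = 11.8, rate = 8.4+30.0 = 38.4).
Mode = (α−1)/β = 10.8/38.4 = 0.281.
Mean = α/β = 11.8/38.4 = 0.307.
The mean is pulled above the mode by the posterior's right skew.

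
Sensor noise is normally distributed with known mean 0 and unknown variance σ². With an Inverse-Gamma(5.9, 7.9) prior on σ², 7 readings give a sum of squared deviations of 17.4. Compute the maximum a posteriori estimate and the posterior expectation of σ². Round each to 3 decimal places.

Posterior: Inverse-Gamma(shape = 5.9+7/2 = 9.4, scale = 7.9+17.4/2 = 16.6).
Mode = β/(α+1) = 16.6/10.4 = 1.596.
Mean = β/(α−1) = 16.6/8.4 = 1.976.
Right-skewed posterior ⇒ mode < mean.

MAP = 1.596; posterior mean = 1.976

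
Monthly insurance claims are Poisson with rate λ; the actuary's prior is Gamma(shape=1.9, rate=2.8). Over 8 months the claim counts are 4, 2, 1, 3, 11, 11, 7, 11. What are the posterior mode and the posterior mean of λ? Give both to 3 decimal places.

Σ counts = 50. Posterior: Gamma(shape = 1.9+50 = 51.9, rate = 2.8+8 = 10.8).
Mode = (α−1)/β = 50.9/10.8 = 4.713.
Mean = α/β = 51.9/10.8 = 4.806.

posterior mode = 4.713, posterior mean = 4.806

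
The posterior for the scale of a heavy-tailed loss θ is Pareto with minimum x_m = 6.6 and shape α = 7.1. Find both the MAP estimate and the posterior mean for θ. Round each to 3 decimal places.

The Pareto density is strictly decreasing on [x_m, ∞), so the mode is x_m = 6.600.
Mean = α·x_m/(α−1) = 7.1·6.6/6.1 = 7.682.
Right-skewed posterior ⇒ mode < mean.

MAP = 6.600, posterior mean = 7.682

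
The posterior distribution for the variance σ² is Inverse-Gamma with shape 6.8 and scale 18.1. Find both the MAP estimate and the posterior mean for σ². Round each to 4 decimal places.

Mode = β/(α+1) = 18.1/7.8 = 2.3205.
Mean = β/(α−1) = 18.1/5.8 = 3.1207.
Mean > mode: the posterior has a right tail.

MAP = 2.3205; posterior mean = 3.1207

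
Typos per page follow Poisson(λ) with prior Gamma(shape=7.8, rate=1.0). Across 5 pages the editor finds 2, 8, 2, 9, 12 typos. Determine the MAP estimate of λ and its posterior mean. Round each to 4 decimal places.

λ_MAP = 6.6333, E[λ|data] = 6.8000

Σ counts = 33. Posterior: Gamma(shape = 7.8+33 = 40.8, rate = 1.0+5 = 6.0).
Mode = (α−1)/β = 39.8/6.0 = 6.6333.
Mean = α/β = 40.8/6.0 = 6.8000.
The mean is pulled above the mode by the posterior's right skew.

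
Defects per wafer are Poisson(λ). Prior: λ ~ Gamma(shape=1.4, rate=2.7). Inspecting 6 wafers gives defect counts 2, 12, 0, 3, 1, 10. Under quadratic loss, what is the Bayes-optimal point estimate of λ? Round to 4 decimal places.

Σ counts = 28. Posterior: Gamma(shape = 1.4+28 = 29.4, rate = 2.7+6 = 8.7).
Mode = (α−1)/β = 28.4/8.7 = 3.2644.
Mean = α/β = 29.4/8.7 = 3.3793.
Quadratic loss ⇒ the optimal estimator is the posterior mean.

3.3793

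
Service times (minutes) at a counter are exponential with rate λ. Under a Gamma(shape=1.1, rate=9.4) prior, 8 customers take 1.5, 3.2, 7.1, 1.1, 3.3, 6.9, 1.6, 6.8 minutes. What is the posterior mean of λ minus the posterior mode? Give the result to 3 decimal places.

0.024

Σ times = 31.5. Posterior: Gamma(shape = 1.1+8 = 9.1, rate = 9.4+31.5 = 40.9).
Mode = (α−1)/β = 8.1/40.9 = 0.198.
Mean = α/β = 9.1/40.9 = 0.222.
Difference = 0.222 − 0.198 = 0.024.
The posterior is right-skewed, so the mean exceeds the mode.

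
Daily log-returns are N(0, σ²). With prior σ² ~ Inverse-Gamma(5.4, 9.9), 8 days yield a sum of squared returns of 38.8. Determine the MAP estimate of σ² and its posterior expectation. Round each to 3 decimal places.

Posterior: Inverse-Gamma(shape = 5.4+8/2 = 9.4, scale = 9.9+38.8/2 = 29.3).
Mode = β/(α+1) = 29.3/10.4 = 2.817.
Mean = β/(α−1) = 29.3/8.4 = 3.488.

MAP = 2.817, posterior mean = 3.488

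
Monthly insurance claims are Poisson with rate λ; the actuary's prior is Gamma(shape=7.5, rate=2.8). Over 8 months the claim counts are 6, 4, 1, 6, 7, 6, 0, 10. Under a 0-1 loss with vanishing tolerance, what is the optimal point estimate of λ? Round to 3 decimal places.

Σ counts = 40. Posterior: Gamma(shape = 7.5+40 = 47.5, rate = 2.8+8 = 10.8).
Mode = (α−1)/β = 46.5/10.8 = 4.306.
Mean = α/β = 47.5/10.8 = 4.398.
This is the posterior mode — the MAP estimate.

4.306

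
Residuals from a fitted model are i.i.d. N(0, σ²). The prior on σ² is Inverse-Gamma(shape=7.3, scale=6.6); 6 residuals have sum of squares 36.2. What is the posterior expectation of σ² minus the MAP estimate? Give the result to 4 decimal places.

0.4701

Posterior: Inverse-Gamma(shape = 7.3+6/2 = 10.3, scale = 6.6+36.2/2 = 24.7).
Mode = β/(α+1) = 24.7/11.3 = 2.1858.
Mean = β/(α−1) = 24.7/9.3 = 2.6559.
Difference = 2.6559 − 2.1858 = 0.4701.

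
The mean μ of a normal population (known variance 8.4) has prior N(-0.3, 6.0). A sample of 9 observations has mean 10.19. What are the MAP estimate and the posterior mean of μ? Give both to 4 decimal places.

MAP: 8.7779. Posterior mean: 8.7779.

Posterior for μ is Normal. Precision-weighted mean: (1/6.0·-0.3 + 9/8.4·10.19) / (1/6.0 + 9/8.4) = 8.7779.
A Normal posterior is symmetric, so mode = mean.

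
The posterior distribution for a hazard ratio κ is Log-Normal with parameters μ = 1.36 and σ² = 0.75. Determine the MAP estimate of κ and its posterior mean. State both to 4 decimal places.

κ_MAP = 1.8404, E[κ|data] = 5.6689

Mode = exp(μ − σ²) = exp(0.61) = 1.8404.
Mean = exp(μ + σ²/2) = exp(1.735) = 5.6689.
The mean is pulled above the mode by the posterior's right skew.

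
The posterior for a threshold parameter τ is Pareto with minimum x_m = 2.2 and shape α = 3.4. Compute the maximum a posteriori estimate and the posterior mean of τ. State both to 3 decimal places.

The Pareto density is strictly decreasing on [x_m, ∞), so the mode is x_m = 2.200.
Mean = α·x_m/(α−1) = 3.4·2.2/2.4 = 3.117.
The mean is pulled above the mode by the posterior's right skew.

MAP = 2.200, posterior mean = 3.117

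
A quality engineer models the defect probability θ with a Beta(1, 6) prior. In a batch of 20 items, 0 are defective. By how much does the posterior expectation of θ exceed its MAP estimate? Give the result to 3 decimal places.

0.037

Posterior: Beta(1+0, 6+20) = Beta(1, 26).
Since α = 1 ≤ 1 and β > 1, the Beta density is monotone decreasing on [0,1]; the mode is at 0.
Mean = 1/(1+26) = 0.037.
Difference = 0.037 − 0.000 = 0.037.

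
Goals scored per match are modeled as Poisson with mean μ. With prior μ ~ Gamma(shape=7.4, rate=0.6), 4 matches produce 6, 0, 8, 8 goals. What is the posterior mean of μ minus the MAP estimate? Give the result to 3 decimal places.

0.217

Σ counts = 22. Posterior: Gamma(shape = 7.4+22 = 29.4, rate = 0.6+4 = 4.6).
Mode = (α−1)/β = 28.4/4.6 = 6.174.
Mean = α/β = 29.4/4.6 = 6.391.
Difference = 6.391 − 6.174 = 0.217.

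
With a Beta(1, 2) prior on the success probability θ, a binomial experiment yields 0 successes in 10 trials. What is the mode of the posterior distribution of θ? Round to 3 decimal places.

Posterior: Beta(1+0, 2+10) = Beta(1, 12).
Since α = 1 ≤ 1 and β > 1, the Beta density is monotone decreasing on [0,1]; the mode is at 0.
Mean = 1/(1+12) = 0.077.
This is the posterior mode — the MAP estimate.

0.000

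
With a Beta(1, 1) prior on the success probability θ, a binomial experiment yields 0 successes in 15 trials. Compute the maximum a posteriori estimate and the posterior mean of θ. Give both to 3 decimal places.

θ_MAP = 0.000, E[θ|data] = 0.059

Posterior: Beta(1+0, 1+15) = Beta(1, 16).
Since α = 1 ≤ 1 and β > 1, the Beta density is monotone decreasing on [0,1]; the mode is at 0.
Mean = 1/(1+16) = 0.059.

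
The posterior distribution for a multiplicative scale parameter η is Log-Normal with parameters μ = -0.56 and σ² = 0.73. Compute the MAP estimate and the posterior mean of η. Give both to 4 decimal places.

MAP estimate = 0.2753, posterior mean = 0.8228

Mode = exp(μ − σ²) = exp(-1.29) = 0.2753.
Mean = exp(μ + σ²/2) = exp(-0.195) = 0.8228.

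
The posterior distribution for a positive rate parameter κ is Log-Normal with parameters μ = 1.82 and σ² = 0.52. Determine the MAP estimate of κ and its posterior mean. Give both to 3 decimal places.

Mode = exp(μ − σ²) = exp(1.30) = 3.669.
Mean = exp(μ + σ²/2) = exp(2.080) = 8.004.
Mean > mode: the posterior has a right tail.

MAP estimate = 3.669, posterior mean = 8.004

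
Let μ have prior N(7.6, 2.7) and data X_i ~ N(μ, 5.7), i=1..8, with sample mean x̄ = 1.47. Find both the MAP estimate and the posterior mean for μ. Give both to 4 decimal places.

MAP: 2.7499. Posterior mean: 2.7499.

Posterior for μ is Normal. Precision-weighted mean: (1/2.7·7.6 + 8/5.7·1.47) / (1/2.7 + 8/5.7) = 2.7499.
A Normal posterior is symmetric, so mode = mean.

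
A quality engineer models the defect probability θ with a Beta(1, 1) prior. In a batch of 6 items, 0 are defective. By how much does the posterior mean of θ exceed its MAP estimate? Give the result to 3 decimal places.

Posterior: Beta(1+0, 1+6) = Beta(1, 7).
Since α = 1 ≤ 1 and β > 1, the Beta density is monotone decreasing on [0,1]; the mode is at 0.
Mean = 1/(1+7) = 0.125.
Difference = 0.125 − 0.000 = 0.125.

0.125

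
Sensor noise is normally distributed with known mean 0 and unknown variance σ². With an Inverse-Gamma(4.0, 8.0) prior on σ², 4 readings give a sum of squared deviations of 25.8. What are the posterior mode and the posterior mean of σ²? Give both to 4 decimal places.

Posterior: Inverse-Gamma(shape = 4.0+4/2 = 6.0, scale = 8.0+25.8/2 = 20.9).
Mode = β/(α+1) = 20.9/7.0 = 2.9857.
Mean = β/(α−1) = 20.9/5.0 = 4.1800.

MAP: 2.9857. Posterior mean: 4.1800.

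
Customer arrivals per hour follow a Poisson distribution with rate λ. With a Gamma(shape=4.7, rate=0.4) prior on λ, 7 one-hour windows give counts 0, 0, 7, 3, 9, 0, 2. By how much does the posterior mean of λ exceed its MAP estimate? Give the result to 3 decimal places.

0.135

Σ counts = 21. Posterior: Gamma(shape = 4.7+21 = 25.7, rate = 0.4+7 = 7.4).
Mode = (α−1)/β = 24.7/7.4 = 3.338.
Mean = α/β = 25.7/7.4 = 3.473.
Difference = 3.473 − 3.338 = 0.135.
Right-skewed posterior ⇒ mode < mean.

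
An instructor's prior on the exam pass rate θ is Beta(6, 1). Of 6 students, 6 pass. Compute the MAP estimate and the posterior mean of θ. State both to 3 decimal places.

Posterior: Beta(6+6, 1+0) = Beta(12, 1).
Since β = 1 ≤ 1 and α > 1, the Beta density is monotone increasing on [0,1]; the mode is at 1.
Mean = 12/(12+1) = 0.923.

MAP = 1.000; posterior mean = 0.923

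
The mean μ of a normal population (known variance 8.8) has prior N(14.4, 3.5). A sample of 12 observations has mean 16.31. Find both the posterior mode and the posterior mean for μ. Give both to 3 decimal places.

Posterior for μ is Normal. Precision-weighted mean: (1/3.5·14.4 + 12/8.8·16.31) / (1/3.5 + 12/8.8) = 15.979.
A Normal posterior is symmetric, so mode = mean.

μ_MAP = 15.979, E[μ|data] = 15.979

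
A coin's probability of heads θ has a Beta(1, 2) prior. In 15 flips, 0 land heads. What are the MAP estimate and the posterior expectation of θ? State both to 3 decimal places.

Posterior: Beta(1+0, 2+15) = Beta(1, 17).
Since α = 1 ≤ 1 and β > 1, the Beta density is monotone decreasing on [0,1]; the mode is at 0.
Mean = 1/(1+17) = 0.056.
The mean is pulled above the mode by the posterior's right skew.

θ_MAP = 0.000, E[θ|data] = 0.056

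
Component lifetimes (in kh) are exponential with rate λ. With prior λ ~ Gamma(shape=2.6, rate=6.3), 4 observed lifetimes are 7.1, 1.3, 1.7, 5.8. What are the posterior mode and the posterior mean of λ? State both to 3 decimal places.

Σ times = 15.9. Posterior: Gamma(shape = 2.6+4 = 6.6, rate = 6.3+15.9 = 22.2).
Mode = (α−1)/β = 5.6/22.2 = 0.252.
Mean = α/β = 6.6/22.2 = 0.297.
The mean is pulled above the mode by the posterior's right skew.

λ_MAP = 0.252, E[λ|data] = 0.297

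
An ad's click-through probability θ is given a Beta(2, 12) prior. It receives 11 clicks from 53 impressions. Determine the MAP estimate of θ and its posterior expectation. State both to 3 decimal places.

θ_MAP = 0.185, E[θ|data] = 0.194

Posterior: Beta(2+11, 12+42) = Beta(13, 54).
Mode = (13−1)/(13+54−2) = 12/65 = 0.185.
Mean = 13/(13+54) = 13/67 = 0.194.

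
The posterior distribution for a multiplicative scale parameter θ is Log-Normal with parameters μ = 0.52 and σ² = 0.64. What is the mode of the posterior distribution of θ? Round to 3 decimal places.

0.887

Mode = exp(μ − σ²) = exp(-0.12) = 0.887.
Mean = exp(μ + σ²/2) = exp(0.840) = 2.316.
This is the posterior mode — the MAP estimate.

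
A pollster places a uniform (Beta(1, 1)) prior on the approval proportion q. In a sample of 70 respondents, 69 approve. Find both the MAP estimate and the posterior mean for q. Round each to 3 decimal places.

Posterior: Beta(1+69, 1+1) = Beta(70, 2).
Mode = (70−1)/(70+2−2) = 69/70 = 0.986.
With a flat prior the MAP equals the MLE, 69/70.
Mean = 70/(70+2) = 70/72 = 0.972.

MAP = 0.986, posterior mean = 0.972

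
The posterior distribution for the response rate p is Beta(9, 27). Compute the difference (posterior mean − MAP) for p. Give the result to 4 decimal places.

Mode = (9−1)/(9+27−2) = 8/34 = 0.2353.
Mean = 9/(9+27) = 9/36 = 0.2500.
Difference = 0.2500 − 0.2353 = 0.0147.

0.0147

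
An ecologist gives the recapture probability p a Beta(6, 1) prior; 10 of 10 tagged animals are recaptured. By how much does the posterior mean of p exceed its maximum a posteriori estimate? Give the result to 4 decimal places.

Posterior: Beta(6+10, 1+0) = Beta(16, 1).
Since β = 1 ≤ 1 and α > 1, the Beta density is monotone increasing on [0,1]; the mode is at 1.
Mean = 16/(16+1) = 0.9412.
Difference = 0.9412 − 1.0000 = -0.0588.
Left-skewed posterior ⇒ mean < mode.

-0.0588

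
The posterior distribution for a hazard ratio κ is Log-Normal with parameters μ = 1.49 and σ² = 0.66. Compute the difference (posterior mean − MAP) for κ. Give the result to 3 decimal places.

Mode = exp(μ − σ²) = exp(0.83) = 2.293.
Mean = exp(μ + σ²/2) = exp(1.820) = 6.172.
Difference = 6.172 − 2.293 = 3.879.
The posterior is right-skewed, so the mean exceeds the mode.

3.879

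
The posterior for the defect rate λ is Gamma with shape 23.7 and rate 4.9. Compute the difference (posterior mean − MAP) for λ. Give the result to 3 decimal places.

0.204

Mode = (α−1)/β = 22.7/4.9 = 4.633.
Mean = α/β = 23.7/4.9 = 4.837.
Difference = 4.837 − 4.633 = 0.204.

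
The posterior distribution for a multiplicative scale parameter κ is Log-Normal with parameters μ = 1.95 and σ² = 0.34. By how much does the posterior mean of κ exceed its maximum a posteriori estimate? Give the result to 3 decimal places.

Mode = exp(μ − σ²) = exp(1.61) = 5.003.
Mean = exp(μ + σ²/2) = exp(2.120) = 8.331.
Difference = 8.331 − 5.003 = 3.328.

3.328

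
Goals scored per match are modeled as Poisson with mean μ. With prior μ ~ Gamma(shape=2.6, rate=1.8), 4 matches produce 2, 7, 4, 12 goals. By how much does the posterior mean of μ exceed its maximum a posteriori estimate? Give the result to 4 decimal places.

Σ counts = 25. Posterior: Gamma(shape = 2.6+25 = 27.6, rate = 1.8+4 = 5.8).
Mode = (α−1)/β = 26.6/5.8 = 4.5862.
Mean = α/β = 27.6/5.8 = 4.7586.
Difference = 4.7586 − 4.5862 = 0.1724.

0.1724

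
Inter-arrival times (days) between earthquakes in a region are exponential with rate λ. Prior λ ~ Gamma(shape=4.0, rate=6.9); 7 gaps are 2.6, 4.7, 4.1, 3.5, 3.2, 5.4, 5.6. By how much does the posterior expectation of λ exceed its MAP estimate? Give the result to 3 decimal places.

0.028

Σ times = 29.1. Posterior: Gamma(shape = 4.0+7 = 11.0, rate = 6.9+29.1 = 36.0).
Mode = (α−1)/β = 10.0/36.0 = 0.278.
Mean = α/β = 11.0/36.0 = 0.306.
Difference = 0.306 − 0.278 = 0.028.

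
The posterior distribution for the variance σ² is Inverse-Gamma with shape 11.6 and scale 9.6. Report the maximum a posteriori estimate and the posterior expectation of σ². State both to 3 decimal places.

Mode = β/(α+1) = 9.6/12.6 = 0.762.
Mean = β/(α−1) = 9.6/10.6 = 0.906.

maximum a posteriori estimate = 0.762, posterior expectation = 0.906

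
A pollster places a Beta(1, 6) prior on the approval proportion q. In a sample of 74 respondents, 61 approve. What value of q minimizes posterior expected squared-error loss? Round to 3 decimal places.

Posterior: Beta(1+61, 6+13) = Beta(62, 19).
Mode = (62−1)/(62+19−2) = 61/79 = 0.772.
Mean = 62/(62+19) = 62/81 = 0.765.
Squared-error loss ⇒ the optimal estimator is the posterior mean.

0.765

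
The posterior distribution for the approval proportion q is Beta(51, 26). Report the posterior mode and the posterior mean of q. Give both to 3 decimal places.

posterior mode = 0.667, posterior mean = 0.662

Mode = (51−1)/(51+26−2) = 50/75 = 0.667.
Mean = 51/(51+26) = 51/77 = 0.662.
Left-skewed posterior ⇒ mean < mode.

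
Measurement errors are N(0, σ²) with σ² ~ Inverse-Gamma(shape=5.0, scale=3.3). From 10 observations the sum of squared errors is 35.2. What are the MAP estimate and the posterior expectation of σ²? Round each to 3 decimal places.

MAP = 1.900; posterior mean = 2.322

Posterior: Inverse-Gamma(shape = 5.0+10/2 = 10.0, scale = 3.3+35.2/2 = 20.9).
Mode = β/(α+1) = 20.9/11.0 = 1.900.
Mean = β/(α−1) = 20.9/9.0 = 2.322.
Right-skewed posterior ⇒ mode < mean.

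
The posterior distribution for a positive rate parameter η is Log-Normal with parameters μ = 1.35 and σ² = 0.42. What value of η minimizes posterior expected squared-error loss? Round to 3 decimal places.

Mode = exp(μ − σ²) = exp(0.93) = 2.535.
Mean = exp(μ + σ²/2) = exp(1.560) = 4.759.
Squared-error loss ⇒ the optimal estimator is the posterior mean.

4.759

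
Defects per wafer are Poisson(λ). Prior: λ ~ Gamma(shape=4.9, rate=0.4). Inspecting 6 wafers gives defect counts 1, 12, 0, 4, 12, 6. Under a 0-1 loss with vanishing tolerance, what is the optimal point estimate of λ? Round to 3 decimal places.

6.078

Σ counts = 35. Posterior: Gamma(shape = 4.9+35 = 39.9, rate = 0.4+6 = 6.4).
Mode = (α−1)/β = 38.9/6.4 = 6.078.
Mean = α/β = 39.9/6.4 = 6.234.
This is the posterior mode — the MAP estimate.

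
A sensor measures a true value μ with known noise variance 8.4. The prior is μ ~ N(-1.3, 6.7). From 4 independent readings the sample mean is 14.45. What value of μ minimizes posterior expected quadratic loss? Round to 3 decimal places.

10.691

Posterior for μ is Normal. Precision-weighted mean: (1/6.7·-1.3 + 4/8.4·14.45) / (1/6.7 + 4/8.4) = 10.691.
A Normal posterior is symmetric, so mode = mean.
Quadratic loss ⇒ the optimal estimator is the posterior mean.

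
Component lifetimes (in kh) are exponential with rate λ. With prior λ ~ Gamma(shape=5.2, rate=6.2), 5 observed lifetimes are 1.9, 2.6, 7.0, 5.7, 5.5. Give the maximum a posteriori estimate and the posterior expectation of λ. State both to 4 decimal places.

Σ times = 22.7. Posterior: Gamma(shape = 5.2+5 = 10.2, rate = 6.2+22.7 = 28.9).
Mode = (α−1)/β = 9.2/28.9 = 0.3183.
Mean = α/β = 10.2/28.9 = 0.3529.
Right-skewed posterior ⇒ mode < mean.

maximum a posteriori estimate = 0.3183, posterior expectation = 0.3529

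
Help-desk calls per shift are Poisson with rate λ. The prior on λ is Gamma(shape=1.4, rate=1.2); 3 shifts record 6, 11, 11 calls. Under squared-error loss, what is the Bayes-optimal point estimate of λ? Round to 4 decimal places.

Σ counts = 28. Posterior: Gamma(shape = 1.4+28 = 29.4, rate = 1.2+3 = 4.2).
Mode = (α−1)/β = 28.4/4.2 = 6.7619.
Mean = α/β = 29.4/4.2 = 7.0000.
Squared-error loss ⇒ the optimal estimator is the posterior mean.

7.0000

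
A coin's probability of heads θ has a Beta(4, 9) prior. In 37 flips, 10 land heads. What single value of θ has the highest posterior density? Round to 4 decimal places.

Posterior: Beta(4+10, 9+27) = Beta(14, 36).
Mode = (14−1)/(14+36−2) = 13/48 = 0.2708.
Mean = 14/(14+36) = 14/50 = 0.2800.
This is the posterior mode — the MAP estimate.

0.2708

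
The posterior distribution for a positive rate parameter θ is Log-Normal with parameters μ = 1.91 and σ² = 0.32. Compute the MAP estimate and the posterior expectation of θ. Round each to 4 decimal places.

MAP estimate = 4.9037, posterior expectation = 7.9248

Mode = exp(μ − σ²) = exp(1.59) = 4.9037.
Mean = exp(μ + σ²/2) = exp(2.070) = 7.9248.
Mean > mode: the posterior has a right tail.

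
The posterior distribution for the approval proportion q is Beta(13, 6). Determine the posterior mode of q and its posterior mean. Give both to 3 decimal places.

Mode = (13−1)/(13+6−2) = 12/17 = 0.706.
Mean = 13/(13+6) = 13/19 = 0.684.
The mean is pulled below the mode by the posterior's left skew.

MAP: 0.706. Posterior mean: 0.684.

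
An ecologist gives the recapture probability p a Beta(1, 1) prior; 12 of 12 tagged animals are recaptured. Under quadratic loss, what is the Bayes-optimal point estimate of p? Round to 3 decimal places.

0.929

Posterior: Beta(1+12, 1+0) = Beta(13, 1).
Since β = 1 ≤ 1 and α > 1, the Beta density is monotone increasing on [0,1]; the mode is at 1.
Mean = 13/(13+1) = 0.929.
Quadratic loss ⇒ the optimal estimator is the posterior mean.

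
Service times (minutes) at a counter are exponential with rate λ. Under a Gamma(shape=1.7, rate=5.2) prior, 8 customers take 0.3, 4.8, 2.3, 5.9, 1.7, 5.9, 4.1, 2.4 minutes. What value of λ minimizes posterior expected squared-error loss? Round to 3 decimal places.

0.298

Σ times = 27.4. Posterior: Gamma(shape = 1.7+8 = 9.7, rate = 5.2+27.4 = 32.6).
Mode = (α−1)/β = 8.7/32.6 = 0.267.
Mean = α/β = 9.7/32.6 = 0.298.
Squared-error loss ⇒ the optimal estimator is the posterior mean.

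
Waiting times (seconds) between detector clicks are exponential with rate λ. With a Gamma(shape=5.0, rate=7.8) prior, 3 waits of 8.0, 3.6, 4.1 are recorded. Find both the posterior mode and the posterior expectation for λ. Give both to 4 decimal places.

MAP = 0.2979, posterior mean = 0.3404

Σ times = 15.7. Posterior: Gamma(shape = 5.0+3 = 8.0, rate = 7.8+15.7 = 23.5).
Mode = (α−1)/β = 7.0/23.5 = 0.2979.
Mean = α/β = 8.0/23.5 = 0.3404.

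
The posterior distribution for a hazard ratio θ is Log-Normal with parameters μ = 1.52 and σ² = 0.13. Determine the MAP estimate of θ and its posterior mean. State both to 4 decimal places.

Mode = exp(μ − σ²) = exp(1.39) = 4.0149.
Mean = exp(μ + σ²/2) = exp(1.585) = 4.8793.
The mean is pulled above the mode by the posterior's right skew.

MAP: 4.0149. Posterior mean: 4.8793.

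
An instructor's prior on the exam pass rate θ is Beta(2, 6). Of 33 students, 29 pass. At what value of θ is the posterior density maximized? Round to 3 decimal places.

Posterior: Beta(2+29, 6+4) = Beta(31, 10).
Mode = (31−1)/(31+10−2) = 30/39 = 0.769.
Mean = 31/(31+10) = 31/41 = 0.756.
This is the posterior mode — the MAP estimate.

0.769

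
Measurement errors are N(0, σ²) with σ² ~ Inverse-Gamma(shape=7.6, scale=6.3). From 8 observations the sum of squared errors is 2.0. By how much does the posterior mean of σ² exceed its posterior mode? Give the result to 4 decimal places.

0.1093

Posterior: Inverse-Gamma(shape = 7.6+8/2 = 11.6, scale = 6.3+2.0/2 = 7.3).
Mode = β/(α+1) = 7.3/12.6 = 0.5794.
Mean = β/(α−1) = 7.3/10.6 = 0.6887.
Difference = 0.6887 − 0.5794 = 0.1093.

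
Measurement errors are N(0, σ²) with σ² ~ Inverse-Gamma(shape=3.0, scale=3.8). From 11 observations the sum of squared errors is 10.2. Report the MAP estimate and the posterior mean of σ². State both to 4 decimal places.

Posterior: Inverse-Gamma(shape = 3.0+11/2 = 8.5, scale = 3.8+10.2/2 = 8.9).
Mode = β/(α+1) = 8.9/9.5 = 0.9368.
Mean = β/(α−1) = 8.9/7.5 = 1.1867.
Right-skewed posterior ⇒ mode < mean.

MAP = 0.9368, posterior mean = 1.1867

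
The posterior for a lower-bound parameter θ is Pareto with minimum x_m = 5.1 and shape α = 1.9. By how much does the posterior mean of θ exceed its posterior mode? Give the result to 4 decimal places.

The Pareto density is strictly decreasing on [x_m, ∞), so the mode is x_m = 5.1000.
Mean = α·x_m/(α−1) = 1.9·5.1/0.9 = 10.7667.
Difference = 10.7667 − 5.1000 = 5.6667.
Right-skewed posterior ⇒ mode < mean.

5.6667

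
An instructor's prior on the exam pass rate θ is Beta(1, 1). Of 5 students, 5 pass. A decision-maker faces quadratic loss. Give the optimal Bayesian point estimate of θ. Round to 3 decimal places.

0.857

Posterior: Beta(1+5, 1+0) = Beta(6, 1).
Since β = 1 ≤ 1 and α > 1, the Beta density is monotone increasing on [0,1]; the mode is at 1.
Mean = 6/(6+1) = 0.857.
Quadratic loss ⇒ the optimal estimator is the posterior mean.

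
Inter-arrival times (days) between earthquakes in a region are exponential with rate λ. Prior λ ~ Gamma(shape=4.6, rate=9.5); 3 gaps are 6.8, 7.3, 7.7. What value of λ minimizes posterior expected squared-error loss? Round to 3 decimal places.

0.243

Σ times = 21.8. Posterior: Gamma(shape = 4.6+3 = 7.6, rate = 9.5+21.8 = 31.3).
Mode = (α−1)/β = 6.6/31.3 = 0.211.
Mean = α/β = 7.6/31.3 = 0.243.
Squared-error loss ⇒ the optimal estimator is the posterior mean.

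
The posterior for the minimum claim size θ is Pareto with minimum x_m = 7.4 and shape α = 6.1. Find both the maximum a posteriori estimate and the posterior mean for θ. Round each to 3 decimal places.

MAP = 7.400; posterior mean = 8.851

The Pareto density is strictly decreasing on [x_m, ∞), so the mode is x_m = 7.400.
Mean = α·x_m/(α−1) = 6.1·7.4/5.1 = 8.851.
Mean > mode: the posterior has a right tail.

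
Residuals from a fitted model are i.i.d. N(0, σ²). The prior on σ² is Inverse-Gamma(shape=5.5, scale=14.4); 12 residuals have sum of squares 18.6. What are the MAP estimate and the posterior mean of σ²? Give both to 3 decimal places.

Posterior: Inverse-Gamma(shape = 5.5+12/2 = 11.5, scale = 14.4+18.6/2 = 23.7).
Mode = β/(α+1) = 23.7/12.5 = 1.896.
Mean = β/(α−1) = 23.7/10.5 = 2.257.

σ²_MAP = 1.896, E[σ²|data] = 2.257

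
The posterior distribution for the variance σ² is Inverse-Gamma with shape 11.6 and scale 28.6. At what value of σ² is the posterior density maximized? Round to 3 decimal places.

2.270

Mode = β/(α+1) = 28.6/12.6 = 2.270.
Mean = β/(α−1) = 28.6/10.6 = 2.698.
This is the posterior mode — the MAP estimate.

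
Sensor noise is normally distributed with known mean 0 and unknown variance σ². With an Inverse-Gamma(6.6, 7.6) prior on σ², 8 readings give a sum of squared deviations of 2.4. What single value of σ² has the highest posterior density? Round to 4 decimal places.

Posterior: Inverse-Gamma(shape = 6.6+8/2 = 10.6, scale = 7.6+2.4/2 = 8.8).
Mode = β/(α+1) = 8.8/11.6 = 0.7586.
Mean = β/(α−1) = 8.8/9.6 = 0.9167.
This is the posterior mode — the MAP estimate.

0.7586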